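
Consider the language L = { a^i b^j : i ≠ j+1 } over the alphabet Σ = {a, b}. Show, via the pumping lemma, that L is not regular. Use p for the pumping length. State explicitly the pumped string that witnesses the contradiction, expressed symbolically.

Assume L is regular. Let p be the pumping length given by the pumping lemma.
Choose w = a^p b^{p+p!-1}. Since p ≠ (p+p!-1)+1 = p+p!, w ∈ L; and |w| ≥ p.
The pumping lemma gives a decomposition w = xyz where |xy| ≤ p and y is nonempty.
Since the first p symbols of w are all a's and |xy| ≤ p, y lies entirely in the leading a-block: y = a^k for some k with 1 ≤ k ≤ p.
Since 1 ≤ k ≤ p, k divides p!; set t = 1 + p!/k. Then xy^t z has p + (p!/k)·k = p + p! copies of a. Now the a-count is p+p! and (b-count)+1 = (p+p!-1)+1 = p+p!, so i ≠ j+1 fails. So xy^t z = a^{p+p!} b^{p+p!-1} ∉ L.
Contradiction. Therefore L is not regular.

a^{p+p!} b^{p+p!-1}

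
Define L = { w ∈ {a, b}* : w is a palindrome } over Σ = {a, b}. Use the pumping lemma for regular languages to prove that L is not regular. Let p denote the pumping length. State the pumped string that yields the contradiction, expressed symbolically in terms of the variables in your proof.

Assume L is regular. Let p be the pumping length given by the pumping lemma.
Take w = a^p b a^p, a palindrome of length 2p+1 ≥ p.
The pumping lemma gives a decomposition w = xyz where |xy| ≤ p and y is nonempty.
Because |xy| ≤ p and w begins with p copies of a, we have y = a^k with 1 ≤ k ≤ p.
Pump with i = 2: xy^2z = a^{p+k} b a^p. Its reverse is a^p b a^{p+k}, which differs from xy^2z since k ≥ 1. So xy^2z is not a palindrome and xy^2z ∉ L.
This contradicts the pumping lemma, so L is not regular.

a^{p+k} b a^p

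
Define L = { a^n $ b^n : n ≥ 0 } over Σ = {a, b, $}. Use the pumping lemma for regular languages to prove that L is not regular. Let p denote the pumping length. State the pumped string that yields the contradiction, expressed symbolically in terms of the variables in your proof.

a^{p+k} $ b^p

Suppose for contradiction that L is regular, and let p be the pumping length.
Take w = a^p $ b^p ∈ L with |w| = 2p+1 ≥ p.
By the pumping lemma, w = xyz with |xy| ≤ p and |y| ≥ 1.
The first p characters of w are a's, so xy (and hence y) consists only of a's. Write y = a^k, 1 ≤ k ≤ p.
Pump with i = 2: xy^2z = a^{p+k} $ b^p, which would require p+k = p. But k ≥ 1, so xy^2z ∉ L.
Contradiction. Therefore L is not regular.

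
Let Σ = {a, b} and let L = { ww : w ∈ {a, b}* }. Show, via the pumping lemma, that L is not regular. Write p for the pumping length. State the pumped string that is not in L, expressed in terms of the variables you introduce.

a^{p+k} b^p a^p b^p

Assume L is regular; let p be its pumping constant.
Take w = a^p b^p a^p b^p = uu where u = a^pb^p; then w ∈ L and |w| = 4p ≥ p.
By the pumping lemma, w = xyz with |xy| ≤ p and |y| > 0.
Since the first p symbols of w are all a's and |xy| ≤ p, y lies entirely in the leading a-block: y = a^k for some k with 1 ≤ k ≤ p.
Pump with i = 2: xy^2z = a^{p+k} b^p a^p b^p, of length 4p+k. Suppose this equals vv. The string starts with a and ends with b, so v does too; thus the boundary between the two copies of v is a b→a transition. There is exactly one such transition, at position 2p+k, so |v| = 2p+k and |vv| = 4p+2k ≠ 4p+k since k ≥ 1. So xy^2z ∉ L.
Contradiction. Therefore L is not regular.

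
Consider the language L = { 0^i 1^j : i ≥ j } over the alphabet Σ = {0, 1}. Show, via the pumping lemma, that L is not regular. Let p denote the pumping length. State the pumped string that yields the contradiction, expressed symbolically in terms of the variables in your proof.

0^{p-k} 1^p

Toward a contradiction, assume L is regular with pumping length p.
Choose w = 0^p 1^p ∈ L, with |w| = 2p ≥ p.
By the pumping lemma, w = xyz with |xy| ≤ p and y is nonempty.
The first p characters of w are 0's, so xy (and hence y) consists only of 0's. Write y = 0^k, 1 ≤ k ≤ p.
Consider xy^0z = xz = 0^{p-k} 1^p. Since k ≥ 1, the 0-count p-k is less than p, so i ≥ j fails; thus xz ∉ L.
This contradicts the pumping lemma, so L is not regular.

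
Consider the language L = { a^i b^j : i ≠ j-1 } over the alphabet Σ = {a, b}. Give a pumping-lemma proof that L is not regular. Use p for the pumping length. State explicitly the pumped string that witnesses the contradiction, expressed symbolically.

Assume L is regular; let p be its pumping constant.
Choose w = a^p b^{p+p!+1}. Since p ≠ (p+p!+1)-1 = p+p!, w ∈ L; and |w| ≥ p.
Write w = xyz as guaranteed by the lemma, with |xy| ≤ p and |y| > 0.
Because |xy| ≤ p and w begins with p copies of a, we have y = a^k with 1 ≤ k ≤ p.
Since 1 ≤ k ≤ p, k divides p!; set t = 1 + p!/k. Then xy^t z has p + (p!/k)·k = p + p! copies of a. Now the a-count is p+p! and (b-count)-1 = (p+p!+1)-1 = p+p!, so i ≠ j-1 fails. So xy^t z = a^{p+p!} b^{p+p!+1} ∉ L.
This contradicts the pumping lemma, so L is not regular.

a^{p+p!} b^{p+p!+1}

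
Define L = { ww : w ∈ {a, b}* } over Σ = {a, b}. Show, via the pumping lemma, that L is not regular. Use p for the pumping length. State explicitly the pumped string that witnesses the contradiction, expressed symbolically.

Toward a contradiction, assume L is regular with pumping length p.
Take w = a^p b^p a^p b^p = uu where u = a^pb^p; then w ∈ L and |w| = 4p ≥ p.
The pumping lemma gives a decomposition w = xyz where |xy| ≤ p and |y| ≥ 1.
Because |xy| ≤ p and w begins with p copies of a, we have y = a^k with 1 ≤ k ≤ p.
Pump with i = 2: xy^2z = a^{p+k} b^p a^p b^p, of length 4p+k. Suppose this equals vv. The string starts with a and ends with b, so v does too; thus the boundary between the two copies of v is a b→a transition. There is exactly one such transition, at position 2p+k, so |v| = 2p+k and |vv| = 4p+2k ≠ 4p+k since k ≥ 1. So xy^2z ∉ L.
This is a contradiction; hence L is not regular.

a^{p+k} b^p a^p b^p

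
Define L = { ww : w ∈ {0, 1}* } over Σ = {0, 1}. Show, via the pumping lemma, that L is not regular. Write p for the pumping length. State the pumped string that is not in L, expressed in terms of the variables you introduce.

0^{p+k} 1^p 0^p 1^p

Assume L is regular; let p be its pumping constant.
Take w = 0^p 1^p 0^p 1^p = uu where u = 0^p1^p; then w ∈ L and |w| = 4p ≥ p.
The pumping lemma gives a decomposition w = xyz where |xy| ≤ p and y is nonempty.
The first p characters of w are 0's, so xy (and hence y) consists only of 0's. Write y = 0^k, 1 ≤ k ≤ p.
Pump with i = 2: xy^2z = 0^{p+k} 1^p 0^p 1^p, of length 4p+k. Suppose this equals vv. The string starts with 0 and ends with 1, so v does too; thus the boundary between the two copies of v is a 1→0 transition. There is exactly one such transition, at position 2p+k, so |v| = 2p+k and |vv| = 4p+2k ≠ 4p+k since k ≥ 1. So xy^2z ∉ L.
Contradiction. Therefore L is not regular.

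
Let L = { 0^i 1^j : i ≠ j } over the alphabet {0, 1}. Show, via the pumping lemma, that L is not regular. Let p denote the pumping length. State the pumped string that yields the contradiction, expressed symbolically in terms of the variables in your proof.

Assume L is regular; let p be its pumping constant.
Choose w = 0^p 1^{p+p!}. Since p ≠ p+p!, w ∈ L; and |w| ≥ p.
The pumping lemma gives a decomposition w = xyz where |xy| ≤ p and y is nonempty.
Because |xy| ≤ p and w begins with p copies of 0, we have y = 0^k with 1 ≤ k ≤ p.
Since 1 ≤ k ≤ p, k divides p!; set t = 1 + p!/k. Then xy^t z has p + (p!/k)·k = p + p! copies of 0. Now the 0-count equals the 1-count, so i ≠ j fails. So xy^t z = 0^{p+p!} 1^{p+p!} ∉ L.
This contradicts the pumping lemma, so L is not regular.

0^{p+p!} 1^{p+p!}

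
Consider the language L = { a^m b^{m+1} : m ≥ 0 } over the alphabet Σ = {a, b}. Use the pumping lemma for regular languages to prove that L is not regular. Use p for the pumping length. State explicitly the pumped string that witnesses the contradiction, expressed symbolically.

Assume L is regular; let p be its pumping constant.
Take w = a^p b^{p+1}. Then w ∈ L and |w| = 2p+1 ≥ p.
Write w = xyz as guaranteed by the lemma, with |xy| ≤ p and y is nonempty.
Since the first p symbols of w are all a's and |xy| ≤ p, y lies entirely in the leading a-block: y = a^k for some k with 1 ≤ k ≤ p.
Pump with i = 2: xy^2z = a^{p+k} b^{p+1}. For this to lie in L we would need p+1 = (p+k)+1, which forces k = 0. But k ≥ 1, so xy^2z ∉ L.
This contradicts the pumping lemma, so L is not regular.

a^{p+k} b^{p+1}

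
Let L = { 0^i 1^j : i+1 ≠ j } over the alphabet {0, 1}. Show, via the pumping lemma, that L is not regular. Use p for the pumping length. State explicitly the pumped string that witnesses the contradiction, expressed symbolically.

Suppose for contradiction that L is regular, and let p be the pumping length.
Choose w = 0^p 1^{p+p!+1}. Since p ≠ (p+p!+1)-1 = p+p!, w ∈ L; and |w| ≥ p.
Write w = xyz as guaranteed by the lemma, with |xy| ≤ p and |y| > 0.
The first p characters of w are 0's, so xy (and hence y) consists only of 0's. Write y = 0^k, 1 ≤ k ≤ p.
Since 1 ≤ k ≤ p, k divides p!; set t = 1 + p!/k. Then xy^t z has p + (p!/k)·k = p + p! copies of 0. Now the 0-count is p+p! and (1-count)-1 = (p+p!+1)-1 = p+p!, so i+1 ≠ j fails. So xy^t z = 0^{p+p!} 1^{p+p!+1} ∉ L.
Contradiction. Therefore L is not regular.

0^{p+p!} 1^{p+p!+1}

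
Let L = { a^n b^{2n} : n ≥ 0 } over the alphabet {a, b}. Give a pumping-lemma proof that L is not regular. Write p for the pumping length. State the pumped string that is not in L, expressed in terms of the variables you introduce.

a^{p+k} b^{2p}

Suppose for contradiction that L is regular, and let p be the pumping length.
Let w = a^p b^{2p} ∈ L; note |w| = 3p ≥ p.
Write w = xyz as guaranteed by the lemma, with |xy| ≤ p and |y| > 0.
Because |xy| ≤ p and w begins with p copies of a, we have y = a^k with 1 ≤ k ≤ p.
Pump with i = 2: xy^2z = a^{p+k} b^{2p}. For this to lie in L we would need 2p = 2(p+k), which forces k = 0. But k ≥ 1, so xy^2z ∉ L.
Contradiction. Therefore L is not regular.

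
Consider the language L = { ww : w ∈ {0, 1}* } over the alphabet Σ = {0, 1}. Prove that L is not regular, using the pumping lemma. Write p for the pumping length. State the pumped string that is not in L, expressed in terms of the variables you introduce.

Assume L is regular. Let p be the pumping length given by the pumping lemma.
Take w = 0^p 1^p 0^p 1^p = uu where u = 0^p1^p; then w ∈ L and |w| = 4p ≥ p.
Write w = xyz as guaranteed by the lemma, with |xy| ≤ p and |y| > 0.
The first p characters of w are 0's, so xy (and hence y) consists only of 0's. Write y = 0^k, 1 ≤ k ≤ p.
Pump with i = 2: xy^2z = 0^{p+k} 1^p 0^p 1^p, of length 4p+k. Suppose this equals vv. The string starts with 0 and ends with 1, so v does too; thus the boundary between the two copies of v is a 1→0 transition. There is exactly one such transition, at position 2p+k, so |v| = 2p+k and |vv| = 4p+2k ≠ 4p+k since k ≥ 1. So xy^2z ∉ L.
This contradicts the pumping lemma, so L is not regular.

0^{p+k} 1^p 0^p 1^p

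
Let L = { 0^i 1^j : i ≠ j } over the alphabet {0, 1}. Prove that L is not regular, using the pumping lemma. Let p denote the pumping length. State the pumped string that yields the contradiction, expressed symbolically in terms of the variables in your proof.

Assume L is regular; let p be its pumping constant.
Choose w = 0^p 1^{p+p!}. Since p ≠ p+p!, w ∈ L; and |w| ≥ p.
Write w = xyz as guaranteed by the lemma, with |xy| ≤ p and |y| > 0.
The first p characters of w are 0's, so xy (and hence y) consists only of 0's. Write y = 0^k, 1 ≤ k ≤ p.
Since 1 ≤ k ≤ p, k divides p!; set t = 1 + p!/k. Then xy^t z has p + (p!/k)·k = p + p! copies of 0. Now the 0-count equals the 1-count, so i ≠ j fails. So xy^t z = 0^{p+p!} 1^{p+p!} ∉ L.
This is a contradiction; hence L is not regular.

0^{p+p!} 1^{p+p!}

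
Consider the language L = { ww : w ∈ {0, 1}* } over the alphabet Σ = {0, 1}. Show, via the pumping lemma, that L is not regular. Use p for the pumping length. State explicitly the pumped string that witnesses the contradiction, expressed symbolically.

0^{p+k} 1^p 0^p 1^p

Assume L is regular; let p be its pumping constant.
Take w = 0^p 1^p 0^p 1^p = uu where u = 0^p1^p; then w ∈ L and |w| = 4p ≥ p.
Write w = xyz as guaranteed by the lemma, with |xy| ≤ p and y is nonempty.
Since the first p symbols of w are all 0's and |xy| ≤ p, y lies entirely in the leading 0-block: y = 0^k for some k with 1 ≤ k ≤ p.
Pump with i = 2: xy^2z = 0^{p+k} 1^p 0^p 1^p, of length 4p+k. Suppose this equals vv. The string starts with 0 and ends with 1, so v does too; thus the boundary between the two copies of v is a 1→0 transition. There is exactly one such transition, at position 2p+k, so |v| = 2p+k and |vv| = 4p+2k ≠ 4p+k since k ≥ 1. So xy^2z ∉ L.
This contradicts the pumping lemma, so L is not regular.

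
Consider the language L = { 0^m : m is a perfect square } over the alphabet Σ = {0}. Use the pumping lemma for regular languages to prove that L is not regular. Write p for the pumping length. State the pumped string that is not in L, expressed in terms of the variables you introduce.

0^{p²+k}

Assume L is regular. Let p be the pumping length given by the pumping lemma.
Take w = 0^{p²} ∈ L with |w| = p² ≥ p.
The pumping lemma gives a decomposition w = xyz where |xy| ≤ p and |y| ≥ 1.
Then y = 0^k for some k with 1 ≤ k ≤ p.
Pump with i = 2: xy^2z = 0^{p²+k}. Since 1 ≤ k ≤ p, p² < p²+k ≤ p²+p < (p+1)², so p²+k lies strictly between consecutive squares and is not a perfect square. So xy^2z ∉ L.
Contradiction. Therefore L is not regular.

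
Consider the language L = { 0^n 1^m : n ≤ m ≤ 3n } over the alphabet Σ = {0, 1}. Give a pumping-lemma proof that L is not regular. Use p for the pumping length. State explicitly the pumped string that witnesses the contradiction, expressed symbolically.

Toward a contradiction, assume L is regular with pumping length p.
Take w = 0^p 1^p ∈ L (since p ≤ p ≤ 3p), with |w| = 2p ≥ p.
The pumping lemma gives a decomposition w = xyz where |xy| ≤ p and |y| ≥ 1.
Because |xy| ≤ p and w begins with p copies of 0, we have y = 0^k with 1 ≤ k ≤ p.
Pump with i = 2: xy^2z = 0^{p+k} 1^p. Now n = p+k > p = m, so the condition n ≤ m fails. Thus xy^2z ∉ L.
This is a contradiction; hence L is not regular.

0^{p+k} 1^p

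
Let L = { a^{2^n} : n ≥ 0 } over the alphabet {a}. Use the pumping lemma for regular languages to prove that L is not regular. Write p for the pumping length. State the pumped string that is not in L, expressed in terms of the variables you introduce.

Assume L is regular. Let p be the pumping length given by the pumping lemma.
Take w = a^{2^p} ∈ L with |w| = 2^p ≥ p.
Write w = xyz as guaranteed by the lemma, with |xy| ≤ p and |y| > 0.
Then y = a^k for some k with 1 ≤ k ≤ p.
Pump with i = 2: xy^2z = a^{2^p+k}. Since 1 ≤ k ≤ p < 2^p, we have 2^p < 2^p+k < 2^{p+1}, so 2^p+k is not a power of 2. So xy^2z ∉ L.
This contradicts the pumping lemma, so L is not regular.

a^{2^p+k}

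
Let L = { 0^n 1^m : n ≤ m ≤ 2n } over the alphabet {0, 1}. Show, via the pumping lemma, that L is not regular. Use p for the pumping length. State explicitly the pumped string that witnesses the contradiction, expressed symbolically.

Suppose for contradiction that L is regular, and let p be the pumping length.
Take w = 0^p 1^p ∈ L (since p ≤ p ≤ 2p), with |w| = 2p ≥ p.
Write w = xyz as guaranteed by the lemma, with |xy| ≤ p and |y| ≥ 1.
Because |xy| ≤ p and w begins with p copies of 0, we have y = 0^k with 1 ≤ k ≤ p.
Pump with i = 2: xy^2z = 0^{p+k} 1^p. Now n = p+k > p = m, so the condition n ≤ m fails. Thus xy^2z ∉ L.
This is a contradiction; hence L is not regular.

0^{p+k} 1^p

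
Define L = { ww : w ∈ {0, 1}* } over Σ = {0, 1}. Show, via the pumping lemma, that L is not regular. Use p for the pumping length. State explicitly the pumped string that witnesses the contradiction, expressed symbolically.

0^{p+k} 1^p 0^p 1^p

Assume L is regular. Let p be the pumping length given by the pumping lemma.
Take w = 0^p 1^p 0^p 1^p = uu where u = 0^p1^p; then w ∈ L and |w| = 4p ≥ p.
By the pumping lemma, w = xyz with |xy| ≤ p and |y| ≥ 1.
Since the first p symbols of w are all 0's and |xy| ≤ p, y lies entirely in the leading 0-block: y = 0^k for some k with 1 ≤ k ≤ p.
Pump with i = 2: xy^2z = 0^{p+k} 1^p 0^p 1^p, of length 4p+k. Suppose this equals vv. The string starts with 0 and ends with 1, so v does too; thus the boundary between the two copies of v is a 1→0 transition. There is exactly one such transition, at position 2p+k, so |v| = 2p+k and |vv| = 4p+2k ≠ 4p+k since k ≥ 1. So xy^2z ∉ L.
This contradicts the pumping lemma, so L is not regular.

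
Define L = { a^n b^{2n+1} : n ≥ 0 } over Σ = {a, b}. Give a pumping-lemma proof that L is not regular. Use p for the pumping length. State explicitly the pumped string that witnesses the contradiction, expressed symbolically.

a^{p+k} b^{2p+1}

Suppose for contradiction that L is regular, and let p be the pumping length.
Choose w = a^p b^{2p+1}, which is in L with |w| = 3p+1 ≥ p.
Write w = xyz as guaranteed by the lemma, with |xy| ≤ p and y is nonempty.
Since the first p symbols of w are all a's and |xy| ≤ p, y lies entirely in the leading a-block: y = a^k for some k with 1 ≤ k ≤ p.
Pump with i = 2: xy^2z = a^{p+k} b^{2p+1}. For this to lie in L we would need 2p+1 = 2(p+k)+1, which forces k = 0. But k ≥ 1, so xy^2z ∉ L.
This contradicts the pumping lemma, so L is not regular.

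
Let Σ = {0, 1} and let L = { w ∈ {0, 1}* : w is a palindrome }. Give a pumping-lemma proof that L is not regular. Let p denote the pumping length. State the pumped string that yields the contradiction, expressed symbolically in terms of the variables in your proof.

0^{p+k} 1 0^p

Assume L is regular; let p be its pumping constant.
Take w = 0^p 1 0^p, a palindrome of length 2p+1 ≥ p.
Write w = xyz as guaranteed by the lemma, with |xy| ≤ p and |y| ≥ 1.
The first p characters of w are 0's, so xy (and hence y) consists only of 0's. Write y = 0^k, 1 ≤ k ≤ p.
Pump with i = 2: xy^2z = 0^{p+k} 1 0^p. Its reverse is 0^p 1 0^{p+k}, which differs from xy^2z since k ≥ 1. So xy^2z is not a palindrome and xy^2z ∉ L.
Contradiction. Therefore L is not regular.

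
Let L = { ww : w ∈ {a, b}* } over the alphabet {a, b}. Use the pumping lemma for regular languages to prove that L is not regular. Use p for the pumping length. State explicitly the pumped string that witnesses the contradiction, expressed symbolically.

Assume L is regular; let p be its pumping constant.
Take w = a^p b^p a^p b^p = uu where u = a^pb^p; then w ∈ L and |w| = 4p ≥ p.
Write w = xyz as guaranteed by the lemma, with |xy| ≤ p and |y| ≥ 1.
The first p characters of w are a's, so xy (and hence y) consists only of a's. Write y = a^k, 1 ≤ k ≤ p.
Pump with i = 2: xy^2z = a^{p+k} b^p a^p b^p, of length 4p+k. Suppose this equals vv. The string starts with a and ends with b, so v does too; thus the boundary between the two copies of v is a b→a transition. There is exactly one such transition, at position 2p+k, so |v| = 2p+k and |vv| = 4p+2k ≠ 4p+k since k ≥ 1. So xy^2z ∉ L.
Contradiction. Therefore L is not regular.

a^{p+k} b^p a^p b^p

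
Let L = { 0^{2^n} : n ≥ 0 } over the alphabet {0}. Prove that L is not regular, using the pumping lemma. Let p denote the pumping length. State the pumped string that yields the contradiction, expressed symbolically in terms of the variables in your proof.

Suppose for contradiction that L is regular, and let p be the pumping length.
Take w = 0^{2^p} ∈ L with |w| = 2^p ≥ p.
By the pumping lemma, w = xyz with |xy| ≤ p and y is nonempty.
Then y = 0^k for some k with 1 ≤ k ≤ p.
Pump with i = 2: xy^2z = 0^{2^p+k}. Since 1 ≤ k ≤ p < 2^p, we have 2^p < 2^p+k < 2^{p+1}, so 2^p+k is not a power of 2. So xy^2z ∉ L.
This contradicts the pumping lemma, so L is not regular.

0^{2^p+k}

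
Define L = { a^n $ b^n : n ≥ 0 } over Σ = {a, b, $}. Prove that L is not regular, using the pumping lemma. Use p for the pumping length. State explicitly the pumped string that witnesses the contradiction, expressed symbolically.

a^{p+k} $ b^p

Assume L is regular; let p be its pumping constant.
Take w = a^p $ b^p ∈ L with |w| = 2p+1 ≥ p.
The pumping lemma gives a decomposition w = xyz where |xy| ≤ p and |y| > 0.
Since the first p symbols of w are all a's and |xy| ≤ p, y lies entirely in the leading a-block: y = a^k for some k with 1 ≤ k ≤ p.
Pump with i = 2: xy^2z = a^{p+k} $ b^p, which would require p+k = p. But k ≥ 1, so xy^2z ∉ L.
This contradicts the pumping lemma, so L is not regular.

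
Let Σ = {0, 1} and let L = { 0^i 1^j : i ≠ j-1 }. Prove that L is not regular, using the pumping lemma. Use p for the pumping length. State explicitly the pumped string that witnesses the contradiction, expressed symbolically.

Assume L is regular; let p be its pumping constant.
Choose w = 0^p 1^{p+p!+1}. Since p ≠ (p+p!+1)-1 = p+p!, w ∈ L; and |w| ≥ p.
Write w = xyz as guaranteed by the lemma, with |xy| ≤ p and |y| ≥ 1.
The first p characters of w are 0's, so xy (and hence y) consists only of 0's. Write y = 0^k, 1 ≤ k ≤ p.
Since 1 ≤ k ≤ p, k divides p!; set t = 1 + p!/k. Then xy^t z has p + (p!/k)·k = p + p! copies of 0. Now the 0-count is p+p! and (1-count)-1 = (p+p!+1)-1 = p+p!, so i ≠ j-1 fails. So xy^t z = 0^{p+p!} 1^{p+p!+1} ∉ L.
This contradicts the pumping lemma, so L is not regular.

0^{p+p!} 1^{p+p!+1}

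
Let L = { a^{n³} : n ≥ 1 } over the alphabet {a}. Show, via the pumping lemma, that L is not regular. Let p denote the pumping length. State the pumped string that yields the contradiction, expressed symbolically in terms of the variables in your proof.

Suppose for contradiction that L is regular, and let p be the pumping length.
Take w = a^{p³} ∈ L with |w| = p³ ≥ p.
The pumping lemma gives a decomposition w = xyz where |xy| ≤ p and y is nonempty.
Then y = a^k for some k with 1 ≤ k ≤ p.
Pump with i = 2: xy^2z = a^{p³+k}. Since 1 ≤ k ≤ p, p³ < p³+k ≤ p³+p < p³+3p²+3p+1 = (p+1)³, so p³+k is not a perfect cube. So xy^2z ∉ L.
This contradicts the pumping lemma, so L is not regular.

a^{p³+k}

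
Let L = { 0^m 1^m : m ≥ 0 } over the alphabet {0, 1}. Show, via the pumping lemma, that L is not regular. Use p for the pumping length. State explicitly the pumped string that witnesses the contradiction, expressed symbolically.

Assume L is regular; let p be its pumping constant.
Choose w = 0^p 1^p, which is in L with |w| = 2p ≥ p.
By the pumping lemma, w = xyz with |xy| ≤ p and |y| ≥ 1.
Because |xy| ≤ p and w begins with p copies of 0, we have y = 0^k with 1 ≤ k ≤ p.
Pump with i = 2: xy^2z = 0^{p+k} 1^p. For this to lie in L we would need p = p+k, which forces k = 0. But k ≥ 1, so xy^2z ∉ L.
Contradiction. Therefore L is not regular.

0^{p+k} 1^p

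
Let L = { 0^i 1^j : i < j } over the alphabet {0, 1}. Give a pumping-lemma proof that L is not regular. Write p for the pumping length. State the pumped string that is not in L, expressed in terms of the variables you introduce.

Assume L is regular. Let p be the pumping length given by the pumping lemma.
Choose w = 0^p 1^{p+1} ∈ L, with |w| = 2p+1 ≥ p.
The pumping lemma gives a decomposition w = xyz where |xy| ≤ p and y is nonempty.
Because |xy| ≤ p and w begins with p copies of 0, we have y = 0^k with 1 ≤ k ≤ p.
Consider xy^2z = 0^{p+k} 1^{p+1}. Since k ≥ 1, the 0-count p+k is at least p+1, so i < j fails; thus xy^2z ∉ L.
This contradicts the pumping lemma, so L is not regular.

0^{p+k} 1^{p+1}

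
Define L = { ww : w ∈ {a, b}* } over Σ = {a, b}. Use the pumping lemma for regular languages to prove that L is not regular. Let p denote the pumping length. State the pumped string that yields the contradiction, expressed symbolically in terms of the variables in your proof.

Assume L is regular; let p be its pumping constant.
Take w = a^p b^p a^p b^p = uu where u = a^pb^p; then w ∈ L and |w| = 4p ≥ p.
By the pumping lemma, w = xyz with |xy| ≤ p and y is nonempty.
The first p characters of w are a's, so xy (and hence y) consists only of a's. Write y = a^k, 1 ≤ k ≤ p.
Pump with i = 2: xy^2z = a^{p+k} b^p a^p b^p, of length 4p+k. Suppose this equals vv. The string starts with a and ends with b, so v does too; thus the boundary between the two copies of v is a b→a transition. There is exactly one such transition, at position 2p+k, so |v| = 2p+k and |vv| = 4p+2k ≠ 4p+k since k ≥ 1. So xy^2z ∉ L.
This is a contradiction; hence L is not regular.

a^{p+k} b^p a^p b^p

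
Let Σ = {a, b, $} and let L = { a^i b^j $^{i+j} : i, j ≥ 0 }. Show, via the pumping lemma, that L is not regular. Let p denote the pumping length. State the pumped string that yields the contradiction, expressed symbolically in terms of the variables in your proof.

a^{p+k} b^p $^{2p}

Suppose for contradiction that L is regular, and let p be the pumping length.
Take w = a^p b^p $^{2p} ∈ L (with i=j=p, i+j=2p), |w| = 4p ≥ p.
By the pumping lemma, w = xyz with |xy| ≤ p and |y| ≥ 1.
The first p characters of w are a's, so xy (and hence y) consists only of a's. Write y = a^k, 1 ≤ k ≤ p.
Consider xy^2z = a^{p+k} b^p $^{2p}. Now the a- and b-counts sum to 2p+k, but the $-count is 2p ≠ 2p+k. So xy^2z ∉ L.
Contradiction. Therefore L is not regular.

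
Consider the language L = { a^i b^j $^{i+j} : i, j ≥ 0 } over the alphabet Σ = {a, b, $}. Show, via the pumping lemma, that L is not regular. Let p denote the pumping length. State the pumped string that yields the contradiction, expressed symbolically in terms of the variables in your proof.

Toward a contradiction, assume L is regular with pumping length p.
Take w = a^p b^p $^{2p} ∈ L (with i=j=p, i+j=2p), |w| = 4p ≥ p.
By the pumping lemma, w = xyz with |xy| ≤ p and y is nonempty.
The first p characters of w are a's, so xy (and hence y) consists only of a's. Write y = a^k, 1 ≤ k ≤ p.
Consider xy^2z = a^{p+k} b^p $^{2p}. Now the a- and b-counts sum to 2p+k, but the $-count is 2p ≠ 2p+k. So xy^2z ∉ L.
This contradicts the pumping lemma, so L is not regular.

a^{p+k} b^p $^{2p}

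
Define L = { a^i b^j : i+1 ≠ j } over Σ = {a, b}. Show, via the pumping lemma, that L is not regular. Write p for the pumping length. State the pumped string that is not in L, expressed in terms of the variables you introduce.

Suppose for contradiction that L is regular, and let p be the pumping length.
Choose w = a^p b^{p+p!+1}. Since p ≠ (p+p!+1)-1 = p+p!, w ∈ L; and |w| ≥ p.
Write w = xyz as guaranteed by the lemma, with |xy| ≤ p and y is nonempty.
Since the first p symbols of w are all a's and |xy| ≤ p, y lies entirely in the leading a-block: y = a^k for some k with 1 ≤ k ≤ p.
Since 1 ≤ k ≤ p, k divides p!; set t = 1 + p!/k. Then xy^t z has p + (p!/k)·k = p + p! copies of a. Now the a-count is p+p! and (b-count)-1 = (p+p!+1)-1 = p+p!, so i+1 ≠ j fails. So xy^t z = a^{p+p!} b^{p+p!+1} ∉ L.
This is a contradiction; hence L is not regular.

a^{p+p!} b^{p+p!+1}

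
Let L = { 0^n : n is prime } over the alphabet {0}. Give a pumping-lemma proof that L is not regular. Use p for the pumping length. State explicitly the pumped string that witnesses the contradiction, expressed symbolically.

0^{q(1+k)}

Toward a contradiction, assume L is regular with pumping length p.
Let q be a prime with q ≥ p+2 (infinitely many primes exist), and take w = 0^q ∈ L with |w| = q ≥ p.
By the pumping lemma, w = xyz with |xy| ≤ p and y is nonempty.
Then y = 0^k for some k with 1 ≤ k ≤ p.
Since 1 ≤ k ≤ p, |xz| = q-k. Pump with i = q+1: |xy^{q+1}z| = (q-k)+(q+1)k = q+qk = q(1+k), which is composite (both factors ≥ 2). So xy^{q+1}z = 0^{q(1+k)} ∉ L.
This contradicts the pumping lemma, so L is not regular.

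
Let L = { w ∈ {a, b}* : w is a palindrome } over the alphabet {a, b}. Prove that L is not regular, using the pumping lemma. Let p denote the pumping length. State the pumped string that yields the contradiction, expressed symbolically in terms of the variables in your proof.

a^{p+k} b a^p

Suppose for contradiction that L is regular, and let p be the pumping length.
Take w = a^p b a^p, a palindrome of length 2p+1 ≥ p.
By the pumping lemma, w = xyz with |xy| ≤ p and y is nonempty.
The first p characters of w are a's, so xy (and hence y) consists only of a's. Write y = a^k, 1 ≤ k ≤ p.
Pump with i = 2: xy^2z = a^{p+k} b a^p. Its reverse is a^p b a^{p+k}, which differs from xy^2z since k ≥ 1. So xy^2z is not a palindrome and xy^2z ∉ L.
Contradiction. Therefore L is not regular.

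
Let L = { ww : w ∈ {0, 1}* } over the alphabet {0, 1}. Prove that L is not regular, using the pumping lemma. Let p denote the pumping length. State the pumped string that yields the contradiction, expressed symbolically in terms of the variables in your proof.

Suppose for contradiction that L is regular, and let p be the pumping length.
Take w = 0^p 1^p 0^p 1^p = uu where u = 0^p1^p; then w ∈ L and |w| = 4p ≥ p.
Write w = xyz as guaranteed by the lemma, with |xy| ≤ p and |y| > 0.
The first p characters of w are 0's, so xy (and hence y) consists only of 0's. Write y = 0^k, 1 ≤ k ≤ p.
Pump with i = 2: xy^2z = 0^{p+k} 1^p 0^p 1^p, of length 4p+k. Suppose this equals vv. The string starts with 0 and ends with 1, so v does too; thus the boundary between the two copies of v is a 1→0 transition. There is exactly one such transition, at position 2p+k, so |v| = 2p+k and |vv| = 4p+2k ≠ 4p+k since k ≥ 1. So xy^2z ∉ L.
This contradicts the pumping lemma, so L is not regular.

0^{p+k} 1^p 0^p 1^p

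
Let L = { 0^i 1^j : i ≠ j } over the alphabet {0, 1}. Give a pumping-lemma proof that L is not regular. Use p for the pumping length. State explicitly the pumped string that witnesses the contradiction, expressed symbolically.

Assume L is regular. Let p be the pumping length given by the pumping lemma.
Choose w = 0^p 1^{p+p!}. Since p ≠ p+p!, w ∈ L; and |w| ≥ p.
The pumping lemma gives a decomposition w = xyz where |xy| ≤ p and |y| > 0.
Because |xy| ≤ p and w begins with p copies of 0, we have y = 0^k with 1 ≤ k ≤ p.
Since 1 ≤ k ≤ p, k divides p!; set t = 1 + p!/k. Then xy^t z has p + (p!/k)·k = p + p! copies of 0. Now the 0-count equals the 1-count, so i ≠ j fails. So xy^t z = 0^{p+p!} 1^{p+p!} ∉ L.
Contradiction. Therefore L is not regular.

0^{p+p!} 1^{p+p!}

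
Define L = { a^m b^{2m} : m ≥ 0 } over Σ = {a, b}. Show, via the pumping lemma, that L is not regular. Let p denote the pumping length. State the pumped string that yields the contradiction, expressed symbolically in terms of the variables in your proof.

a^{p+k} b^{2p}

Assume L is regular; let p be its pumping constant.
Let w = a^p b^{2p} ∈ L; note |w| = 3p ≥ p.
Write w = xyz as guaranteed by the lemma, with |xy| ≤ p and |y| > 0.
Since the first p symbols of w are all a's and |xy| ≤ p, y lies entirely in the leading a-block: y = a^k for some k with 1 ≤ k ≤ p.
Pump with i = 2: xy^2z = a^{p+k} b^{2p}. For this to lie in L we would need 2p = 2(p+k), which forces k = 0. But k ≥ 1, so xy^2z ∉ L.
This contradicts the pumping lemma, so L is not regular.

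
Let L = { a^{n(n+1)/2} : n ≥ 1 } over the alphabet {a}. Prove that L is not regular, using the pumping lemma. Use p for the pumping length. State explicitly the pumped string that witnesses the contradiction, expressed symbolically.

a^{p(p+1)/2+k}

Assume L is regular. Let p be the pumping length given by the pumping lemma.
Take w = a^{p(p+1)/2} ∈ L with |w| = p(p+1)/2 ≥ p.
Write w = xyz as guaranteed by the lemma, with |xy| ≤ p and |y| ≥ 1.
Then y = a^k for some k with 1 ≤ k ≤ p.
Pump with i = 2: xy^2z = a^{p(p+1)/2+k}. Since 1 ≤ k ≤ p, p(p+1)/2 < p(p+1)/2+k ≤ p(p+1)/2+p < (p+1)(p+2)/2, so p(p+1)/2+k is strictly between consecutive triangular numbers. So xy^2z ∉ L.
This contradicts the pumping lemma, so L is not regular.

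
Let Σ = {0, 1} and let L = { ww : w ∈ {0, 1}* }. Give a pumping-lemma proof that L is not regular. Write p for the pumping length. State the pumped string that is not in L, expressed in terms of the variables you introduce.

Assume L is regular; let p be its pumping constant.
Take w = 0^p 1^p 0^p 1^p = uu where u = 0^p1^p; then w ∈ L and |w| = 4p ≥ p.
Write w = xyz as guaranteed by the lemma, with |xy| ≤ p and |y| > 0.
Since the first p symbols of w are all 0's and |xy| ≤ p, y lies entirely in the leading 0-block: y = 0^k for some k with 1 ≤ k ≤ p.
Pump with i = 2: xy^2z = 0^{p+k} 1^p 0^p 1^p, of length 4p+k. Suppose this equals vv. The string starts with 0 and ends with 1, so v does too; thus the boundary between the two copies of v is a 1→0 transition. There is exactly one such transition, at position 2p+k, so |v| = 2p+k and |vv| = 4p+2k ≠ 4p+k since k ≥ 1. So xy^2z ∉ L.
This contradicts the pumping lemma, so L is not regular.

0^{p+k} 1^p 0^p 1^p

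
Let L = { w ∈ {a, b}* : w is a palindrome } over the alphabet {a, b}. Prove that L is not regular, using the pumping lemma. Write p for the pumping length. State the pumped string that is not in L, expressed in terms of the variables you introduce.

Assume L is regular; let p be its pumping constant.
Take w = a^p b a^p, a palindrome of length 2p+1 ≥ p.
By the pumping lemma, w = xyz with |xy| ≤ p and |y| > 0.
Because |xy| ≤ p and w begins with p copies of a, we have y = a^k with 1 ≤ k ≤ p.
Pump with i = 2: xy^2z = a^{p+k} b a^p. Its reverse is a^p b a^{p+k}, which differs from xy^2z since k ≥ 1. So xy^2z is not a palindrome and xy^2z ∉ L.
This contradicts the pumping lemma, so L is not regular.

a^{p+k} b a^p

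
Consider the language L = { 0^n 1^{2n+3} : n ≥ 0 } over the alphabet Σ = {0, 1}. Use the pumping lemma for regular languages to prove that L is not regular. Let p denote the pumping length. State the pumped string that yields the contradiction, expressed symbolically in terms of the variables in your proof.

0^{p+k} 1^{2p+3}

Assume L is regular; let p be its pumping constant.
Choose w = 0^p 1^{2p+3}, which is in L with |w| = 3p+3 ≥ p.
By the pumping lemma, w = xyz with |xy| ≤ p and y is nonempty.
The first p characters of w are 0's, so xy (and hence y) consists only of 0's. Write y = 0^k, 1 ≤ k ≤ p.
Pump with i = 2: xy^2z = 0^{p+k} 1^{2p+3}. For this to lie in L we would need 2p+3 = 2(p+k)+3, which forces k = 0. But k ≥ 1, so xy^2z ∉ L.
This contradicts the pumping lemma, so L is not regular.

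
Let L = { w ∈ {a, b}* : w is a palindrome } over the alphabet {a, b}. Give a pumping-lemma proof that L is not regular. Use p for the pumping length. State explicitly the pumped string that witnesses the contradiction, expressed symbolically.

Suppose for contradiction that L is regular, and let p be the pumping length.
Take w = a^p b a^p, a palindrome of length 2p+1 ≥ p.
Write w = xyz as guaranteed by the lemma, with |xy| ≤ p and |y| ≥ 1.
The first p characters of w are a's, so xy (and hence y) consists only of a's. Write y = a^k, 1 ≤ k ≤ p.
Pump with i = 2: xy^2z = a^{p+k} b a^p. Its reverse is a^p b a^{p+k}, which differs from xy^2z since k ≥ 1. So xy^2z is not a palindrome and xy^2z ∉ L.
Contradiction. Therefore L is not regular.

a^{p+k} b a^p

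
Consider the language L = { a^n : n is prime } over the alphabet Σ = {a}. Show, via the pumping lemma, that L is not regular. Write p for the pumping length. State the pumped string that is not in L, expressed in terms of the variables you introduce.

a^{q(1+k)}

Assume L is regular; let p be its pumping constant.
Let q be a prime with q ≥ p+2 (infinitely many primes exist), and take w = a^q ∈ L with |w| = q ≥ p.
The pumping lemma gives a decomposition w = xyz where |xy| ≤ p and |y| > 0.
Then y = a^k for some k with 1 ≤ k ≤ p.
Since 1 ≤ k ≤ p, |xz| = q-k. Pump with i = q+1: |xy^{q+1}z| = (q-k)+(q+1)k = q+qk = q(1+k), which is composite (both factors ≥ 2). So xy^{q+1}z = a^{q(1+k)} ∉ L.
This contradicts the pumping lemma, so L is not regular.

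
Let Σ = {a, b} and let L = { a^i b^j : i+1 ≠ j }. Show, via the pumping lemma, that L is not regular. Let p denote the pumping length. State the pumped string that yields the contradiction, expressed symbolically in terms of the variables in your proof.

Toward a contradiction, assume L is regular with pumping length p.
Choose w = a^p b^{p+p!+1}. Since p ≠ (p+p!+1)-1 = p+p!, w ∈ L; and |w| ≥ p.
Write w = xyz as guaranteed by the lemma, with |xy| ≤ p and |y| > 0.
The first p characters of w are a's, so xy (and hence y) consists only of a's. Write y = a^k, 1 ≤ k ≤ p.
Since 1 ≤ k ≤ p, k divides p!; set t = 1 + p!/k. Then xy^t z has p + (p!/k)·k = p + p! copies of a. Now the a-count is p+p! and (b-count)-1 = (p+p!+1)-1 = p+p!, so i+1 ≠ j fails. So xy^t z = a^{p+p!} b^{p+p!+1} ∉ L.
This contradicts the pumping lemma, so L is not regular.

a^{p+p!} b^{p+p!+1}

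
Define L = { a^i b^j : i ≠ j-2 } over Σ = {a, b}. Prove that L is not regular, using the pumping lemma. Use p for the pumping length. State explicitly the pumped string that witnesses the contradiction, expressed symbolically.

Toward a contradiction, assume L is regular with pumping length p.
Choose w = a^p b^{p+p!+2}. Since p ≠ (p+p!+2)-2 = p+p!, w ∈ L; and |w| ≥ p.
The pumping lemma gives a decomposition w = xyz where |xy| ≤ p and |y| ≥ 1.
The first p characters of w are a's, so xy (and hence y) consists only of a's. Write y = a^k, 1 ≤ k ≤ p.
Since 1 ≤ k ≤ p, k divides p!; set t = 1 + p!/k. Then xy^t z has p + (p!/k)·k = p + p! copies of a. Now the a-count is p+p! and (b-count)-2 = (p+p!+2)-2 = p+p!, so i ≠ j-2 fails. So xy^t z = a^{p+p!} b^{p+p!+2} ∉ L.
Contradiction. Therefore L is not regular.

a^{p+p!} b^{p+p!+2}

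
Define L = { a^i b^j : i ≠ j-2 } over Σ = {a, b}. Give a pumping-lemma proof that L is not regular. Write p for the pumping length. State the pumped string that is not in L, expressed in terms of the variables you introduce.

Assume L is regular. Let p be the pumping length given by the pumping lemma.
Choose w = a^p b^{p+p!+2}. Since p ≠ (p+p!+2)-2 = p+p!, w ∈ L; and |w| ≥ p.
The pumping lemma gives a decomposition w = xyz where |xy| ≤ p and |y| ≥ 1.
Because |xy| ≤ p and w begins with p copies of a, we have y = a^k with 1 ≤ k ≤ p.
Since 1 ≤ k ≤ p, k divides p!; set t = 1 + p!/k. Then xy^t z has p + (p!/k)·k = p + p! copies of a. Now the a-count is p+p! and (b-count)-2 = (p+p!+2)-2 = p+p!, so i ≠ j-2 fails. So xy^t z = a^{p+p!} b^{p+p!+2} ∉ L.
Contradiction. Therefore L is not regular.

a^{p+p!} b^{p+p!+2}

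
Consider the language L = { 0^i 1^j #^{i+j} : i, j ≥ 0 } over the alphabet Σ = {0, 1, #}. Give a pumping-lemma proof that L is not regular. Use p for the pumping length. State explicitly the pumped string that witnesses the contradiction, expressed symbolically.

0^{p+k} 1^p #^{2p}

Assume L is regular; let p be its pumping constant.
Take w = 0^p 1^p #^{2p} ∈ L (with i=j=p, i+j=2p), |w| = 4p ≥ p.
By the pumping lemma, w = xyz with |xy| ≤ p and y is nonempty.
The first p characters of w are 0's, so xy (and hence y) consists only of 0's. Write y = 0^k, 1 ≤ k ≤ p.
Consider xy^2z = 0^{p+k} 1^p #^{2p}. Now the 0- and 1-counts sum to 2p+k, but the #-count is 2p ≠ 2p+k. So xy^2z ∉ L.
Contradiction. Therefore L is not regular.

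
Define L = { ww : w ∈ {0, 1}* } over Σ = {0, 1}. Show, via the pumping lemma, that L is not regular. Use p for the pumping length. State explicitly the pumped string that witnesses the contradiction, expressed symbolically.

Suppose for contradiction that L is regular, and let p be the pumping length.
Take w = 0^p 1^p 0^p 1^p = uu where u = 0^p1^p; then w ∈ L and |w| = 4p ≥ p.
By the pumping lemma, w = xyz with |xy| ≤ p and |y| ≥ 1.
Because |xy| ≤ p and w begins with p copies of 0, we have y = 0^k with 1 ≤ k ≤ p.
Pump with i = 2: xy^2z = 0^{p+k} 1^p 0^p 1^p, of length 4p+k. Suppose this equals vv. The string starts with 0 and ends with 1, so v does too; thus the boundary between the two copies of v is a 1→0 transition. There is exactly one such transition, at position 2p+k, so |v| = 2p+k and |vv| = 4p+2k ≠ 4p+k since k ≥ 1. So xy^2z ∉ L.
Contradiction. Therefore L is not regular.

0^{p+k} 1^p 0^p 1^p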